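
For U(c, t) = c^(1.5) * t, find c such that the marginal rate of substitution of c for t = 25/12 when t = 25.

MU_c = 1.5·√c·t and MU_t = c^(1.5).
MRS = MU_c/MU_t = (1.5)·t/c.
Substitute t = 25: MRS = 37.5/c. Setting 37.5/c = 25/12 gives c = 37.5/(25/12) = 18.

c = 18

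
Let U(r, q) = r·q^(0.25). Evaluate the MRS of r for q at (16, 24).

MRS = 6

MU_r = q^(0.25) and MU_q = 0.25·r·q^(-0.75).
MRS = MU_r/MU_q = (4)·q/r.
At (16, 24): MRS = 6.
So at (16, 24) the consumer would give up 6 units of q for one more unit of r.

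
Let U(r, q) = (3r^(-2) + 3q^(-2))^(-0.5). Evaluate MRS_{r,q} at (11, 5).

For CES with ρ = -2, MRS = (q/r)^3.
At (11, 5): MRS = 125/1331.
So at (11, 5) the consumer would give up 125/1331 units of q for one more unit of r.

MRS = 125/1331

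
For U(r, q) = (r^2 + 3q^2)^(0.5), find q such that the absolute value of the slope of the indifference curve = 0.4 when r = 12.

q = 10

For CES with ρ = 2, MRS = (1/3)·(q/r)^(-1).
Setting (1/3)·(q/12)^(-1) = 0.4 gives (q/12)^(-1) = 1.2, so q/12 = 5/6 and q = 10.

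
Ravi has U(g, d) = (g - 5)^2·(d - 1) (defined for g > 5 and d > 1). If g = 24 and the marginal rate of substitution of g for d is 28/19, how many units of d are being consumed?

d = 15

MU_g = 2·(g−5)·(d−1), MU_d = (g−5)^2.
MRS = (2/1)·(d−1)/(g−5).
Substitute g = 24: MRS = (d − 1)/9.5. Setting this equal to 28/19 gives d − 1 = (28/19)·9.5 = 14, so d = 15.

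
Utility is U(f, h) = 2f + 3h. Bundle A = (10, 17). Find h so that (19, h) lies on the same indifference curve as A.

U(10, 17) = 71.
Set U(19, h) = 71 and solve.
2·19 + 3h = 71 ⇒ 3h = 33 ⇒ h = 11.
Check: U(19, 11) = 71.

h = 11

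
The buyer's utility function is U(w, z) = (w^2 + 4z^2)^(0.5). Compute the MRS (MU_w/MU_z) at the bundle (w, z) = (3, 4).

MRS = 3/16

For CES with ρ = 2, MRS = (1/4)·(z/w)^(-1).
At (3, 4): MRS = 3/16.
That is, one extra unit of w is worth 3/16 units of z at the margin.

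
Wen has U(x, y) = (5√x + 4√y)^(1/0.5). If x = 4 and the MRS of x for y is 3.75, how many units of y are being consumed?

y = 36

For CES with ρ = 0.5, MRS = (5/4)·√(y/x).
Setting (5/4)·√(y/4) = 3.75 gives √(y/4) = 3, so y/4 = 9 and y = 36.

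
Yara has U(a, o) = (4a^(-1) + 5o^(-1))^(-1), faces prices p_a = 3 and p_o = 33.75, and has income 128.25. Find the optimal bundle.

a* = 9, o* = 3

For CES with ρ = -1, MRS = (4/5)·(o/a)^2.
Tangency: set MRS = p_a/p_o = 3/33.75 = 4/45.
So (o/a)^2 = 1/9; taking the square root, o/a = 1/3, i.e. o = (1/3)·a.
Substitute into the budget 3·a + 33.75·o = 128.25: 14.25·a = 128.25, so a* = 9 and o* = (1/3)·9 = 3.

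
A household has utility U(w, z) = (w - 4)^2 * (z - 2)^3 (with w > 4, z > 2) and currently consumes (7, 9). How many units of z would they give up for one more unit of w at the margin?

MRS = 14/9

MU_w = 2·(w−4)·(z−2)^3, MU_z = 3·(w−4)^2·(z−2)^2.
MRS = (2/3)·(z−2)/(w−4).
At (7, 9): MRS = 14/9.
That is, one extra unit of w is worth 14/9 units of z at the margin.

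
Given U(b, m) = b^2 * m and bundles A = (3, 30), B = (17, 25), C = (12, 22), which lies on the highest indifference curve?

Evaluate utility at each bundle:
U(A) = 270.
U(B) = 7225.
U(C) = 3168.
Highest utility is B, so B ≻ C ≻ A.

Bundle B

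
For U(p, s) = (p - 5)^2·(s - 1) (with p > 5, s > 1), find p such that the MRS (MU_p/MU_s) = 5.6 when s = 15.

p = 10

MU_p = 2·(p−5)·(s−1), MU_s = (p−5)^2.
MRS = (2/1)·(s−1)/(p−5).
Substitute s = 15: MRS = 28/(p − 5). Setting this equal to 5.6 gives p − 5 = 28/5.6 = 5, so p = 10.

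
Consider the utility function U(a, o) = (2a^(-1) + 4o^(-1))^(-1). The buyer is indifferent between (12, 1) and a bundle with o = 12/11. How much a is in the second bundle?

U depends on (a, o) only through S = 2a^(-1) + 4o^(-1), so equal utility means equal S. At (12, 1): S = 25/6.
With o = 12/11: 4·(12/11)^(-1) = 11/3, so 2a^(-1) = 25/6 − 11/3 = 0.5, i.e. a^(-1) = 0.25.
Hence a = 1/0.25 = 4.
Check: U(4, 12/11) = 0.24.

a = 4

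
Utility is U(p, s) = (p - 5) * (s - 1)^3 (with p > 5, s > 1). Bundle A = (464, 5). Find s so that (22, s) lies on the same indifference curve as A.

U(464, 5) = 29376.
Set U(22, s) = 29376 and solve.
With p = 22: (22 − 5) = 17, so (s − 1)^3 = 29376/17 = 1728.
Taking the cube root (with s > 1): s − 1 = 12, so s = 13.
Check: U(22, 13) = 29376.

s = 13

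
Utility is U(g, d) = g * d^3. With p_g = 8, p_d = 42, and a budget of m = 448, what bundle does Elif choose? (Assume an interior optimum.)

MU_g = d^3 and MU_d = 3·g·d^2.
MRS = MU_g/MU_d = (1/3)·d/g.
Tangency: set MRS = p_g/p_d = 8/42 = 4/21.
So (1/3)·d/g = 4/21, i.e. d = (4/7)·g.
Substitute into the budget 8·g + 42·d = 448: 32·g = 448, so g* = 14.
Then d* = (4/7)·14 = 8.

g* = 14, d* = 8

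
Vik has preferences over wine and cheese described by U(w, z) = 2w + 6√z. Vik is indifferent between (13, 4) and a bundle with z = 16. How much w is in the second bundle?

U(13, 4) = 38.
Set U(w, 16) = 38 and solve.
With z = 16: √16 = 4, so 2w = 38 − 6·4 = 14 and w = 7.
Check: U(7, 16) = 38.

w = 7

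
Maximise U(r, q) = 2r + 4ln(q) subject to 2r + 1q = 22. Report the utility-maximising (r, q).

r* = 9, q* = 4

MU_r = 2, MU_q = 4/q.
MRS = 2 ÷ (4/q).
Tangency: set MRS = p_r/p_q = 2/1 = 2.
MRS depends only on q: 0.5·q = 2 ⇒ q* = 2/0.5 = 4.
From the budget, 2·r = 22 − 1·4 = 18, so r* = 9.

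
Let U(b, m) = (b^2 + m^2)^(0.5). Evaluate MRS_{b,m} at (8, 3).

MRS = 8/3

For CES with ρ = 2, MRS = (m/b)^(-1).
At (8, 3): MRS = 8/3.
So at (8, 3) the consumer would give up 8/3 units of m for one more unit of b.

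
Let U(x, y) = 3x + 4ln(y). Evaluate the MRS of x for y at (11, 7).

MRS = 5.25

MU_x = 3, MU_y = 4/y.
MRS = 3 ÷ (4/y).
At (11, 7): MRS = 5.25.
The indifference curve has slope −5.25 at this bundle.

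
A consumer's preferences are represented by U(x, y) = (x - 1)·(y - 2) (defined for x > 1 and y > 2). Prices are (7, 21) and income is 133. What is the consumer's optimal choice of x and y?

x* = 7, y* = 4

MU_x = (y−2), MU_y = (x−1).
MRS = (y−2)/(x−1).
Tangency: set MRS = p_x/p_y = 7/21 = 1/3.
So (y − 2)/(x − 1) = 1/3, i.e. (y − 2) = (1/3)·(x − 1).
Rewrite the budget in excess-of-subsistence terms: 7·(x − 1) + 21·(y − 2) = 133 − 7·1 − 21·2 = 84.
Substituting, 14·(x − 1) = 84, so x − 1 = 6 and x* = 7.
Then y − 2 = (1/3)·6 = 2, so y* = 4.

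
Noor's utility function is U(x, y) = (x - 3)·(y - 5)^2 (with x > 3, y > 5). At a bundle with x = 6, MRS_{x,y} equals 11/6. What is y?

y = 16

MU_x = (y−5)^2, MU_y = 2·(x−3)·(y−5).
MRS = (1/2)·(y−5)/(x−3).
Substitute x = 6: MRS = (y − 5)/6. Setting this equal to 11/6 gives y − 5 = (11/6)·6 = 11, so y = 16.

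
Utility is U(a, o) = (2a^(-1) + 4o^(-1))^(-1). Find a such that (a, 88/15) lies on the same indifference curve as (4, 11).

a = 11

U depends on (a, o) only through S = 2a^(-1) + 4o^(-1), so equal utility means equal S. At (4, 11): S = 19/22.
With o = 88/15: 4·(88/15)^(-1) = 15/22, so 2a^(-1) = 19/22 − 15/22 = 2/11, i.e. a^(-1) = 1/11.
Hence a = 1/(1/11) = 11.
Check: U(11, 88/15) = 1.1579.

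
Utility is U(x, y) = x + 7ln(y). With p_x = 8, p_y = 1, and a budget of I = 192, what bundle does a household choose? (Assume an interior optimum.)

x* = 17, y* = 56

MU_x = 1, MU_y = 7/y.
MRS = 1 ÷ (7/y).
Tangency: set MRS = p_x/p_y = 8/1 = 8.
MRS depends only on y: (1/7)·y = 8 ⇒ y* = 8/(1/7) = 56.
From the budget, 8·x = 192 − 1·56 = 136, so x* = 17.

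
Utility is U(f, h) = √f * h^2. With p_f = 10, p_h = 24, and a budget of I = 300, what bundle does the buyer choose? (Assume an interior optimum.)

f* = 6, h* = 10

MU_f = 0.5·f^(-0.5)·h^2 and MU_h = 2·√f·h.
MRS = MU_f/MU_h = (0.25)·h/f.
Tangency: set MRS = p_f/p_h = 10/24 = 5/12.
So (0.25)·h/f = 5/12, i.e. h = (5/3)·f.
Substitute into the budget 10·f + 24·h = 300: 50·f = 300, so f* = 6.
Then h* = (5/3)·6 = 10.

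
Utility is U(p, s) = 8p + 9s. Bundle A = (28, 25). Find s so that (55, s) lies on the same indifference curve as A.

U(28, 25) = 449.
Set U(55, s) = 449 and solve.
8·55 + 9s = 449 ⇒ 9s = 9 ⇒ s = 1.
Check: U(55, 1) = 449.

s = 1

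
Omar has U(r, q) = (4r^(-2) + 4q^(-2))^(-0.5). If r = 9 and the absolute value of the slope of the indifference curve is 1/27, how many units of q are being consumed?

For CES with ρ = -2, MRS = (q/r)^3.
Setting (q/9)^3 = 1/27 gives q/9 = 1/3 and q = 3.

q = 3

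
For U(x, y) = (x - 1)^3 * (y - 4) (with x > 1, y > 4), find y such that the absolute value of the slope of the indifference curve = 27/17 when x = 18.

y = 13

MU_x = 3·(x−1)^2·(y−4), MU_y = (x−1)^3.
MRS = (3/1)·(y−4)/(x−1).
Substitute x = 18: MRS = (y − 4)/(17/3). Setting this equal to 27/17 gives y − 4 = (27/17)·(17/3) = 9, so y = 13.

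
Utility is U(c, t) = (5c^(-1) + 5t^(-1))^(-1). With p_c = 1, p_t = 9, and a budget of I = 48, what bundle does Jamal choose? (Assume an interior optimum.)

c* = 12, t* = 4

For CES with ρ = -1, MRS = (t/c)^2.
Tangency: set MRS = p_c/p_t = 1/9.
So (t/c)^2 = 1/9; taking the square root, t/c = 1/3, i.e. t = (1/3)·c.
Substitute into the budget 1·c + 9·t = 48: 4·c = 48, so c* = 12 and t* = (1/3)·12 = 4.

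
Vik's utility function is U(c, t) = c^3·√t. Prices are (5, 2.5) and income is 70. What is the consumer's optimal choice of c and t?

c* = 12, t* = 4

MU_c = 3·c^2·√t and MU_t = 0.5·c^3·t^(-0.5).
MRS = MU_c/MU_t = (6)·t/c.
Tangency: set MRS = p_c/p_t = 5/2.5 = 2.
So (6)·t/c = 2, i.e. t = (1/3)·c.
Substitute into the budget 5·c + 2.5·t = 70: (35/6)·c = 70, so c* = 12.
Then t* = (1/3)·12 = 4.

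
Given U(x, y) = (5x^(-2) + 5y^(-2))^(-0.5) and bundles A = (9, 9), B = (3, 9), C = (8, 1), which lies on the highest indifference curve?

Evaluate utility at each bundle:
U(A) = 2.846.
U(B) = 1.273.
U(C) = 0.444.
Highest utility is A, so A ≻ B ≻ C.

Bundle A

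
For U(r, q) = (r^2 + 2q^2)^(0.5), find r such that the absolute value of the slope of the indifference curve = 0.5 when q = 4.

r = 4

For CES with ρ = 2, MRS = (1/2)·(q/r)^(-1).
Setting (1/2)·(4/r)^(-1) = 0.5 gives (4/r)^(-1) = 1, so 4/r = 1 and r = 4.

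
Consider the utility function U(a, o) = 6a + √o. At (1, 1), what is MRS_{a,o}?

MRS = 12

MU_a = 6, MU_o = 1/(2√o).
MRS = 6 ÷ (1/(2√o)).
At (1, 1): MRS = 12.
The indifference curve has slope −12 at this bundle.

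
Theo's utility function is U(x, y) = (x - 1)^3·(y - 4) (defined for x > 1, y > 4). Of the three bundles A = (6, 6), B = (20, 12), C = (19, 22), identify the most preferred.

Bundle C

Evaluate utility at each bundle:
U(A) = 250.
U(B) = 54872.
U(C) = 104976.
Highest utility is C, so C ≻ B ≻ A.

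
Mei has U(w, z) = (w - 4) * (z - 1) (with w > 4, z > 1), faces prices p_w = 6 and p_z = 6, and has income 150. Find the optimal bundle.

MU_w = (z−1), MU_z = (w−4).
MRS = (z−1)/(w−4).
Tangency: set MRS = p_w/p_z = 6/6 = 1.
So (z − 1)/(w − 4) = 1, i.e. (z − 1) = (w − 4).
Rewrite the budget in excess-of-subsistence terms: 6·(w − 4) + 6·(z − 1) = 150 − 6·4 − 6·1 = 120.
Substituting, 12·(w − 4) = 120, so w − 4 = 10 and w* = 14.
Then z − 1 = 10, so z* = 11.

w* = 14, z* = 11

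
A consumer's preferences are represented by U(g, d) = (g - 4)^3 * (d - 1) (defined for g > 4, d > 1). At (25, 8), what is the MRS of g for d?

MRS = 1

MU_g = 3·(g−4)^2·(d−1), MU_d = (g−4)^3.
MRS = (3/1)·(d−1)/(g−4).
At (25, 8): MRS = 1.
The indifference curve has slope −1 at this bundle.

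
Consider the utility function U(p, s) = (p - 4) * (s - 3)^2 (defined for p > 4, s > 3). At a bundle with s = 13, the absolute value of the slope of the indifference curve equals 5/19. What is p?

MU_p = (s−3)^2, MU_s = 2·(p−4)·(s−3).
MRS = (1/2)·(s−3)/(p−4).
Substitute s = 13: MRS = 5/(p − 4). Setting this equal to 5/19 gives p − 4 = 5/(5/19) = 19, so p = 23.

p = 23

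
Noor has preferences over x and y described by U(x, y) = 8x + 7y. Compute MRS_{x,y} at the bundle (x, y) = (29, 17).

MU_x = 8, MU_y = 7, so MRS = 8/7 at every bundle.
At (29, 17): MRS = 8/7.
That is, one extra unit of x is worth 8/7 units of y at the margin.

MRS = 8/7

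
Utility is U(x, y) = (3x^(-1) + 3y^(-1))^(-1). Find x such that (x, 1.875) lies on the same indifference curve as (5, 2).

U depends on (x, y) only through S = 3x^(-1) + 3y^(-1), so equal utility means equal S. At (5, 2): S = 2.1.
With y = 1.875: 3·1.875^(-1) = 1.6, so 3x^(-1) = 2.1 − 1.6 = 0.5, i.e. x^(-1) = 1/6.
Hence x = 1/(1/6) = 6.
Check: U(6, 1.875) = 0.4762.

x = 6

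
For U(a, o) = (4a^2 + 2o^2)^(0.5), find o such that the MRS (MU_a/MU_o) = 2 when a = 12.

o = 12

For CES with ρ = 2, MRS = (4/2)·(o/a)^(-1).
Setting (4/2)·(o/12)^(-1) = 2 gives (o/12)^(-1) = 1, so o/12 = 1 and o = 12.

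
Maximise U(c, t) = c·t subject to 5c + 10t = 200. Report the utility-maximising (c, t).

c* = 20, t* = 10

MU_c = t and MU_t = c.
MRS = MU_c/MU_t = t/c.
Tangency: set MRS = p_c/p_t = 5/10 = 0.5.
So t/c = 0.5, i.e. t = 0.5·c.
Substitute into the budget 5·c + 10·t = 200: 10·c = 200, so c* = 20.
Then t* = 0.5·20 = 10.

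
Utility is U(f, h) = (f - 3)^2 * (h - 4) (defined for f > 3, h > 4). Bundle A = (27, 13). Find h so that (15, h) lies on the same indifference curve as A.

U(27, 13) = 5184.
Set U(15, h) = 5184 and solve.
With f = 15: (15 − 3)^2 = 144, so (h − 4) = 5184/144 = 36.
So h = 4 + 36 = 40.
Check: U(15, 40) = 5184.

h = 40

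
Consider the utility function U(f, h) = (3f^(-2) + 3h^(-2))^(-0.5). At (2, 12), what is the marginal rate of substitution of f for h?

MRS = 216

For CES with ρ = -2, MRS = (h/f)^3.
At (2, 12): MRS = 216.
The indifference curve has slope −216 at this bundle.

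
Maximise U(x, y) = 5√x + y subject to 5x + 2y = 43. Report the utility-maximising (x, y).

MU_x = 5/(2√x), MU_y = 1.
MRS = 5/(2√x) ÷ 1.
Tangency: set MRS = p_x/p_y = 5/2 = 2.5.
MRS depends only on x: 2.5/√x = 2.5 ⇒ √x = 2.5/2.5 = 1 ⇒ x* = 1.
From the budget, 2·y = 43 − 5·1 = 38, so y* = 19.

x* = 1, y* = 19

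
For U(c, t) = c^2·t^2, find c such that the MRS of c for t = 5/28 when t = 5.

MU_c = 2·c·t^2 and MU_t = 2·c^2·t.
MRS = MU_c/MU_t = t/c.
Substitute t = 5: MRS = 5/c. Setting 5/c = 5/28 gives c = 5/(5/28) = 28.

c = 28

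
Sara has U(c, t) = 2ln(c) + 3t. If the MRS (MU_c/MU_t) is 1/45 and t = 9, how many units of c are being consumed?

c = 30

MU_c = 2/c, MU_t = 3.
MRS = 2/c ÷ 3.
MRS depends only on c: (2/3)/c = 1/45 ⇒ c = (2/3)/(1/45) = 30.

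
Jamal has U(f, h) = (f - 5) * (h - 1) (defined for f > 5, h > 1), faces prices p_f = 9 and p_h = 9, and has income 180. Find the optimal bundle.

MU_f = (h−1), MU_h = (f−5).
MRS = (h−1)/(f−5).
Tangency: set MRS = p_f/p_h = 9/9 = 1.
So (h − 1)/(f − 5) = 1, i.e. (h − 1) = (f − 5).
Rewrite the budget in excess-of-subsistence terms: 9·(f − 5) + 9·(h − 1) = 180 − 9·5 − 9·1 = 126.
Substituting, 18·(f − 5) = 126, so f − 5 = 7 and f* = 12.
Then h − 1 = 7, so h* = 8.

f* = 12, h* = 8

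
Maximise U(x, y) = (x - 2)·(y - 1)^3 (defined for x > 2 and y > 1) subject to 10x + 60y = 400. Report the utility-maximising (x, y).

x* = 10, y* = 5

MU_x = (y−1)^3, MU_y = 3·(x−2)·(y−1)^2.
MRS = (1/3)·(y−1)/(x−2).
Tangency: set MRS = p_x/p_y = 10/60 = 1/6.
So (1/3)·(y − 1)/(x − 2) = 1/6, i.e. (y − 1) = 0.5·(x − 2).
Rewrite the budget in excess-of-subsistence terms: 10·(x − 2) + 60·(y − 1) = 400 − 10·2 − 60·1 = 320.
Substituting, 40·(x − 2) = 320, so x − 2 = 8 and x* = 10.
Then y − 1 = 0.5·8 = 4, so y* = 5.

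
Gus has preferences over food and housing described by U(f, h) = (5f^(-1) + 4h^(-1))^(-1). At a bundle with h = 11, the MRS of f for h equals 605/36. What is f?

For CES with ρ = -1, MRS = (5/4)·(h/f)^2.
Setting (5/4)·(11/f)^2 = 605/36 gives (11/f)^2 = 121/9, so 11/f = 11/3 and f = 3.

f = 3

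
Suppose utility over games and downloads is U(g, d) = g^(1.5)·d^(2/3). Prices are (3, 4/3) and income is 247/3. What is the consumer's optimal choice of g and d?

MU_g = 1.5·√g·d^(2/3) and MU_d = 2/3·g^(1.5)·d^(-1/3).
MRS = MU_g/MU_d = (2.25)·d/g.
Tangency: set MRS = p_g/p_d = 3/(4/3) = 2.25.
So (2.25)·d/g = 2.25, i.e. d = g.
Substitute into the budget 3·g + (4/3)·d = 247/3: (13/3)·g = 247/3, so g* = 19.
Then d* = 19.

g* = 19, d* = 19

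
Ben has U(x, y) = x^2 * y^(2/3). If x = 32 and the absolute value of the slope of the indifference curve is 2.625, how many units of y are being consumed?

MU_x = 2·x·y^(2/3) and MU_y = 2/3·x^2·y^(-1/3).
MRS = MU_x/MU_y = (3)·y/x.
Substitute x = 32: MRS = y/(32/3). Setting y/(32/3) = 2.625 gives y = 2.625·(32/3) = 28.

y = 28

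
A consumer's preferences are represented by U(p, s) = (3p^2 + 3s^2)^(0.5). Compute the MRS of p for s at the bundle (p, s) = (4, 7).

For CES with ρ = 2, MRS = (s/p)^(-1).
At (4, 7): MRS = 4/7.
That is, one extra unit of p is worth 4/7 units of s at the margin.

MRS = 4/7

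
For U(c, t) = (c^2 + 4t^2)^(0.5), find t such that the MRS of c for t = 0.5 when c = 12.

t = 6

For CES with ρ = 2, MRS = (1/4)·(t/c)^(-1).
Setting (1/4)·(t/12)^(-1) = 0.5 gives (t/12)^(-1) = 2, so t/12 = 0.5 and t = 6.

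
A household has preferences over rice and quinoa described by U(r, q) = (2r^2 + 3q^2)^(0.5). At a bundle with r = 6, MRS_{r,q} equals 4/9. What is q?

For CES with ρ = 2, MRS = (2/3)·(q/r)^(-1).
Setting (2/3)·(q/6)^(-1) = 4/9 gives (q/6)^(-1) = 2/3, so q/6 = 1.5 and q = 9.

q = 9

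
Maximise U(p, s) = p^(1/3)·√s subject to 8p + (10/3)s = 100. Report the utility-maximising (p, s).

MU_p = 1/3·p^(-2/3)·√s and MU_s = 0.5·p^(1/3)·s^(-0.5).
MRS = MU_p/MU_s = (2/3)·s/p.
Tangency: set MRS = p_p/p_s = 8/(10/3) = 2.4.
So (2/3)·s/p = 2.4, i.e. s = 3.6·p.
Substitute into the budget 8·p + (10/3)·s = 100: 20·p = 100, so p* = 5.
Then s* = 3.6·5 = 18.

p* = 5, s* = 18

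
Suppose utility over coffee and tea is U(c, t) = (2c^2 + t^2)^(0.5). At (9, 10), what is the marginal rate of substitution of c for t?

For CES with ρ = 2, MRS = (2/1)·(t/c)^(-1).
At (9, 10): MRS = 1.8.
So at (9, 10) the consumer would give up 1.8 units of t for one more unit of c.

MRS = 1.8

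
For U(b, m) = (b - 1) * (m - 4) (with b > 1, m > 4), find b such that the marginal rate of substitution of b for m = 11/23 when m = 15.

b = 24

MU_b = (m−4), MU_m = (b−1).
MRS = (m−4)/(b−1).
Substitute m = 15: MRS = 11/(b − 1). Setting this equal to 11/23 gives b − 1 = 11/(11/23) = 23, so b = 24.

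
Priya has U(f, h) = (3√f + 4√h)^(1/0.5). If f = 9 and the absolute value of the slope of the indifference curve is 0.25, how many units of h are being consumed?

For CES with ρ = 0.5, MRS = (3/4)·√(h/f).
Setting (3/4)·√(h/9) = 0.25 gives √(h/9) = 1/3, so h/9 = 1/9 and h = 1.

h = 1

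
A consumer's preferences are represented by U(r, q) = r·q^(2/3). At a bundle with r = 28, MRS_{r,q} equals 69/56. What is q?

q = 23

MU_r = q^(2/3) and MU_q = 2/3·r·q^(-1/3).
MRS = MU_r/MU_q = (1.5)·q/r.
Substitute r = 28: MRS = q/(56/3). Setting q/(56/3) = 69/56 gives q = (69/56)·(56/3) = 23.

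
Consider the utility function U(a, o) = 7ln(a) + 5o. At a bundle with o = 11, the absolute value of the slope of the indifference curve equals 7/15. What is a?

a = 3

MU_a = 7/a, MU_o = 5.
MRS = 7/a ÷ 5.
MRS depends only on a: 1.4/a = 7/15 ⇒ a = 1.4/(7/15) = 3.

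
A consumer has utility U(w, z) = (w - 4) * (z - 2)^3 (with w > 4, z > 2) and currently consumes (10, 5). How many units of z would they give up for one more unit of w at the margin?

MRS = 1/6

MU_w = (z−2)^3, MU_z = 3·(w−4)·(z−2)^2.
MRS = (1/3)·(z−2)/(w−4).
At (10, 5): MRS = 1/6.
That is, one extra unit of w is worth 1/6 units of z at the margin.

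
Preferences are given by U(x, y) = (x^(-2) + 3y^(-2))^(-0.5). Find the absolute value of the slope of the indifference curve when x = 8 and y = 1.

MRS = 1/1536

For CES with ρ = -2, MRS = (1/3)·(y/x)^3.
At (8, 1): MRS = 1/1536.
That is, one extra unit of x is worth 1/1536 units of y at the margin.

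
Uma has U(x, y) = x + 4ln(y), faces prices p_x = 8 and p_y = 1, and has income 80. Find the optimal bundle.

x* = 6, y* = 32

MU_x = 1, MU_y = 4/y.
MRS = 1 ÷ (4/y).
Tangency: set MRS = p_x/p_y = 8/1 = 8.
MRS depends only on y: 0.25·y = 8 ⇒ y* = 8/0.25 = 32.
From the budget, 8·x = 80 − 1·32 = 48, so x* = 6.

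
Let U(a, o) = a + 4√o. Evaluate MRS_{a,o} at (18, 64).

MU_a = 1, MU_o = 4/(2√o).
MRS = 1 ÷ (4/(2√o)).
At (18, 64): MRS = 4.
The indifference curve has slope −4 at this bundle.

MRS = 4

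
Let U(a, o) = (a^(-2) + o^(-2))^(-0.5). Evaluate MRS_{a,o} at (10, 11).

For CES with ρ = -2, MRS = (o/a)^3.
At (10, 11): MRS = 1331/1000.
That is, one extra unit of a is worth 1331/1000 units of o at the margin.

MRS = 1331/1000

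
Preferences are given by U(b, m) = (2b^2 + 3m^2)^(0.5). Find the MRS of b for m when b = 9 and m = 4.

For CES with ρ = 2, MRS = (2/3)·(m/b)^(-1).
At (9, 4): MRS = 1.5.
The indifference curve has slope −1.5 at this bundle.

MRS = 1.5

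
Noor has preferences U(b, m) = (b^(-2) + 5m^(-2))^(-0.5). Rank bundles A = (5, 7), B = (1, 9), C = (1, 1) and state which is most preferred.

Evaluate utility at each bundle:
U(A) = 2.653.
U(B) = 0.970.
U(C) = 0.408.
Highest utility is A, so A ≻ B ≻ C.

Bundle A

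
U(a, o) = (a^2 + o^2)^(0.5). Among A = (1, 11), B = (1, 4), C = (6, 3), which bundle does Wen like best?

Evaluate utility at each bundle:
U(A) = 11.045.
U(B) = 4.123.
U(C) = 6.708.
Highest utility is A, so A ≻ C ≻ B.

Bundle A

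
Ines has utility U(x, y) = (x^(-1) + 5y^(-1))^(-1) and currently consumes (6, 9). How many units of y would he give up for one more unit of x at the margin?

For CES with ρ = -1, MRS = (1/5)·(y/x)^2.
At (6, 9): MRS = 0.45.
So at (6, 9) the consumer would give up 0.45 units of y for one more unit of x.

MRS = 0.45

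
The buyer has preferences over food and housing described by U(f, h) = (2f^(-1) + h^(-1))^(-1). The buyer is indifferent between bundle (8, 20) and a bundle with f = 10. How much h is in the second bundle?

h = 10

U depends on (f, h) only through S = 2f^(-1) + h^(-1), so equal utility means equal S. At (8, 20): S = 0.3.
With f = 10: 2·10^(-1) = 0.2, so h^(-1) = 0.3 − 0.2 = 0.1.
Hence h = 1/0.1 = 10.
Check: U(10, 10) = 3.3333.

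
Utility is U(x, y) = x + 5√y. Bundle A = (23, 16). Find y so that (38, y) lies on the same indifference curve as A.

U(23, 16) = 43.
Set U(38, y) = 43 and solve.
With x = 38: 5√y = 43 − 38 = 5, so √y = 1 and y = 1.
Check: U(38, 1) = 43.

y = 1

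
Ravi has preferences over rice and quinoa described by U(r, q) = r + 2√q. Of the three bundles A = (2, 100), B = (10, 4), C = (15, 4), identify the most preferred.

Evaluate utility at each bundle:
U(A) = 22.000.
U(B) = 14.000.
U(C) = 19.000.
Highest utility is A, so A ≻ C ≻ B.

Bundle A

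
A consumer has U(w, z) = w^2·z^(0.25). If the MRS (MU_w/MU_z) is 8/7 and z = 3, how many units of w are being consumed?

MU_w = 2·w·z^(0.25) and MU_z = 0.25·w^2·z^(-0.75).
MRS = MU_w/MU_z = (8)·z/w.
Substitute z = 3: MRS = 24/w. Setting 24/w = 8/7 gives w = 24/(8/7) = 21.

w = 21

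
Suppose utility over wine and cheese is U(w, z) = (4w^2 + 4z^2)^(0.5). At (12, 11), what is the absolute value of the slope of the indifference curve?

MRS = 12/11

For CES with ρ = 2, MRS = (z/w)^(-1).
At (12, 11): MRS = 12/11.
The indifference curve has slope −12/11 at this bundle.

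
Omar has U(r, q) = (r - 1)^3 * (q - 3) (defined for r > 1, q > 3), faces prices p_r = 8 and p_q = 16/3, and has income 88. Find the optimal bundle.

r* = 7, q* = 6

MU_r = 3·(r−1)^2·(q−3), MU_q = (r−1)^3.
MRS = (3/1)·(q−3)/(r−1).
Tangency: set MRS = p_r/p_q = 8/(16/3) = 1.5.
So (3/1)·(q − 3)/(r − 1) = 1.5, i.e. (q − 3) = 0.5·(r − 1).
Rewrite the budget in excess-of-subsistence terms: 8·(r − 1) + (16/3)·(q − 3) = 88 − 8·1 − (16/3)·3 = 64.
Substituting, (32/3)·(r − 1) = 64, so r − 1 = 6 and r* = 7.
Then q − 3 = 0.5·6 = 3, so q* = 6.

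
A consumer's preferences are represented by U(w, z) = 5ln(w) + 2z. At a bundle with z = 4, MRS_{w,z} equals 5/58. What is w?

w = 29

MU_w = 5/w, MU_z = 2.
MRS = 5/w ÷ 2.
MRS depends only on w: 2.5/w = 5/58 ⇒ w = 2.5/(5/58) = 29.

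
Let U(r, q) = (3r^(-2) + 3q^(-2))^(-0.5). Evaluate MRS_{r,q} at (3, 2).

MRS = 8/27

For CES with ρ = -2, MRS = (q/r)^3.
At (3, 2): MRS = 8/27.
The indifference curve has slope −8/27 at this bundle.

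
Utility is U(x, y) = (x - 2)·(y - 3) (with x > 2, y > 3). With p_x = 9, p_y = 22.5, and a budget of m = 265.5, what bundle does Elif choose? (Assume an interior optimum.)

MU_x = (y−3), MU_y = (x−2).
MRS = (y−3)/(x−2).
Tangency: set MRS = p_x/p_y = 9/22.5 = 0.4.
So (y − 3)/(x − 2) = 0.4, i.e. (y − 3) = 0.4·(x − 2).
Rewrite the budget in excess-of-subsistence terms: 9·(x − 2) + 22.5·(y − 3) = 265.5 − 9·2 − 22.5·3 = 180.
Substituting, 18·(x − 2) = 180, so x − 2 = 10 and x* = 12.
Then y − 3 = 0.4·10 = 4, so y* = 7.

x* = 12, y* = 7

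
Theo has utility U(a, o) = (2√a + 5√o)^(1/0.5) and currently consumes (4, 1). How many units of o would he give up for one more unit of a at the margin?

For CES with ρ = 0.5, MRS = (2/5)·√(o/a).
At (4, 1): MRS = 0.2.
The indifference curve has slope −0.2 at this bundle.

MRS = 0.2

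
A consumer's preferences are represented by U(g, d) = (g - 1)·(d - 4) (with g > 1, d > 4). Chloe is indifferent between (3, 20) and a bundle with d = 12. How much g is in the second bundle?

U(3, 20) = 32.
Set U(g, 12) = 32 and solve.
With d = 12: (12 − 4) = 8, so (g − 1) = 32/8 = 4.
So g = 1 + 4 = 5.
Check: U(5, 12) = 32.

g = 5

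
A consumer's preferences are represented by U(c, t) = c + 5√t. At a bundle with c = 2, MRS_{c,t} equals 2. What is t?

MU_c = 1, MU_t = 5/(2√t).
MRS = 1 ÷ (5/(2√t)).
MRS depends only on t: 0.4·√t = 2 ⇒ √t = 2/0.4 = 5 ⇒ t = 25.

t = 25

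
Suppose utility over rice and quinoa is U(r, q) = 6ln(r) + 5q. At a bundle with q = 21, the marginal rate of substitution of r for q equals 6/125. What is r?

MU_r = 6/r, MU_q = 5.
MRS = 6/r ÷ 5.
MRS depends only on r: 1.2/r = 6/125 ⇒ r = 1.2/(6/125) = 25.

r = 25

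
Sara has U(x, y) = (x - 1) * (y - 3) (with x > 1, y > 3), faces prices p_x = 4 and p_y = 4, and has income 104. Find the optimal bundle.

MU_x = (y−3), MU_y = (x−1).
MRS = (y−3)/(x−1).
Tangency: set MRS = p_x/p_y = 4/4 = 1.
So (y − 3)/(x − 1) = 1, i.e. (y − 3) = (x − 1).
Rewrite the budget in excess-of-subsistence terms: 4·(x − 1) + 4·(y − 3) = 104 − 4·1 − 4·3 = 88.
Substituting, 8·(x − 1) = 88, so x − 1 = 11 and x* = 12.
Then y − 3 = 11, so y* = 14.

x* = 12, y* = 14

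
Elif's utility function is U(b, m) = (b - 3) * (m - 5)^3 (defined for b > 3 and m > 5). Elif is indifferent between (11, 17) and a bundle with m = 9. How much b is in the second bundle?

b = 219

U(11, 17) = 13824.
Set U(b, 9) = 13824 and solve.
With m = 9: (9 − 5)^3 = 64, so (b − 3) = 13824/64 = 216.
So b = 3 + 216 = 219.
Check: U(219, 9) = 13824.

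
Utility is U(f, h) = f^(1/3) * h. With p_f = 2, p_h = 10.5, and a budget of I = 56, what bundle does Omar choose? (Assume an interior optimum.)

f* = 7, h* = 4

MU_f = 1/3·f^(-2/3)·h and MU_h = f^(1/3).
MRS = MU_f/MU_h = (1/3)·h/f.
Tangency: set MRS = p_f/p_h = 2/10.5 = 4/21.
So (1/3)·h/f = 4/21, i.e. h = (4/7)·f.
Substitute into the budget 2·f + 10.5·h = 56: 8·f = 56, so f* = 7.
Then h* = (4/7)·7 = 4.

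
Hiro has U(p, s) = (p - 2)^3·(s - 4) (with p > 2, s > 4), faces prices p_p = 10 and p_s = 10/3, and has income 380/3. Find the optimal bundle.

MU_p = 3·(p−2)^2·(s−4), MU_s = (p−2)^3.
MRS = (3/1)·(s−4)/(p−2).
Tangency: set MRS = p_p/p_s = 10/(10/3) = 3.
So (3/1)·(s − 4)/(p − 2) = 3, i.e. (s − 4) = (p − 2).
Rewrite the budget in excess-of-subsistence terms: 10·(p − 2) + (10/3)·(s − 4) = 380/3 − 10·2 − (10/3)·4 = 280/3.
Substituting, (40/3)·(p − 2) = 280/3, so p − 2 = 7 and p* = 9.
Then s − 4 = 7, so s* = 11.

p* = 9, s* = 11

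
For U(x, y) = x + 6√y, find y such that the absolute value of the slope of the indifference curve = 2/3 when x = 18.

MU_x = 1, MU_y = 6/(2√y).
MRS = 1 ÷ (6/(2√y)).
MRS depends only on y: (1/3)·√y = 2/3 ⇒ √y = (2/3)/(1/3) = 2 ⇒ y = 4.

y = 4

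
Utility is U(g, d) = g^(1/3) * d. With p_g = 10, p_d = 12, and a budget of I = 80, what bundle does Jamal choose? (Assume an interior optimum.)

MU_g = 1/3·g^(-2/3)·d and MU_d = g^(1/3).
MRS = MU_g/MU_d = (1/3)·d/g.
Tangency: set MRS = p_g/p_d = 10/12 = 5/6.
So (1/3)·d/g = 5/6, i.e. d = 2.5·g.
Substitute into the budget 10·g + 12·d = 80: 40·g = 80, so g* = 2.
Then d* = 2.5·2 = 5.

g* = 2, d* = 5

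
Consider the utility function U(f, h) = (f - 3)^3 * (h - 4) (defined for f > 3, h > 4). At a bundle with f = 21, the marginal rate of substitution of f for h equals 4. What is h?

MU_f = 3·(f−3)^2·(h−4), MU_h = (f−3)^3.
MRS = (3/1)·(h−4)/(f−3).
Substitute f = 21: MRS = (h − 4)/6. Setting this equal to 4 gives h − 4 = 4·6 = 24, so h = 28.

h = 28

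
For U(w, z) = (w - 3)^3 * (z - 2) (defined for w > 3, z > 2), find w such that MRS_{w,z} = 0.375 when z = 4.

MU_w = 3·(w−3)^2·(z−2), MU_z = (w−3)^3.
MRS = (3/1)·(z−2)/(w−3).
Substitute z = 4: MRS = 6/(w − 3). Setting this equal to 0.375 gives w − 3 = 6/0.375 = 16, so w = 19.

w = 19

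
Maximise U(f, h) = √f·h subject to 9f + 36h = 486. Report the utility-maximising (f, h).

MU_f = 0.5·f^(-0.5)·h and MU_h = √f.
MRS = MU_f/MU_h = (0.5)·h/f.
Tangency: set MRS = p_f/p_h = 9/36 = 0.25.
So (0.5)·h/f = 0.25, i.e. h = 0.5·f.
Substitute into the budget 9·f + 36·h = 486: 27·f = 486, so f* = 18.
Then h* = 0.5·18 = 9.

f* = 18, h* = 9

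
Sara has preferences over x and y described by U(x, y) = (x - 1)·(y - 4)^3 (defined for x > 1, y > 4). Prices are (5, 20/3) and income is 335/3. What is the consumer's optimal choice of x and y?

MU_x = (y−4)^3, MU_y = 3·(x−1)·(y−4)^2.
MRS = (1/3)·(y−4)/(x−1).
Tangency: set MRS = p_x/p_y = 5/(20/3) = 0.75.
So (1/3)·(y − 4)/(x − 1) = 0.75, i.e. (y − 4) = 2.25·(x − 1).
Rewrite the budget in excess-of-subsistence terms: 5·(x − 1) + (20/3)·(y − 4) = 335/3 − 5·1 − (20/3)·4 = 80.
Substituting, 20·(x − 1) = 80, so x − 1 = 4 and x* = 5.
Then y − 4 = 2.25·4 = 9, so y* = 13.

x* = 5, y* = 13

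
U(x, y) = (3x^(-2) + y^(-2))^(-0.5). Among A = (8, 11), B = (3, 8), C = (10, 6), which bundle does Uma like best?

Evaluate utility at each bundle:
U(A) = 4.259.
U(B) = 1.693.
U(C) = 4.160.
Highest utility is A, so A ≻ C ≻ B.

Bundle A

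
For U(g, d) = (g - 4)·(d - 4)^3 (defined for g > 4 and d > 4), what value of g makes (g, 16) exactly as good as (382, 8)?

U(382, 8) = 24192.
Set U(g, 16) = 24192 and solve.
With d = 16: (16 − 4)^3 = 1728, so (g − 4) = 24192/1728 = 14.
So g = 4 + 14 = 18.
Check: U(18, 16) = 24192.

g = 18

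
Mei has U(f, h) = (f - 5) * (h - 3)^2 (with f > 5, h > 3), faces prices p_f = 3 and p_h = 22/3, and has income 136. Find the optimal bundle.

f* = 16, h* = 12

MU_f = (h−3)^2, MU_h = 2·(f−5)·(h−3).
MRS = (1/2)·(h−3)/(f−5).
Tangency: set MRS = p_f/p_h = 3/(22/3) = 9/22.
So (1/2)·(h − 3)/(f − 5) = 9/22, i.e. (h − 3) = (9/11)·(f − 5).
Rewrite the budget in excess-of-subsistence terms: 3·(f − 5) + (22/3)·(h − 3) = 136 − 3·5 − (22/3)·3 = 99.
Substituting, 9·(f − 5) = 99, so f − 5 = 11 and f* = 16.
Then h − 3 = (9/11)·11 = 9, so h* = 12.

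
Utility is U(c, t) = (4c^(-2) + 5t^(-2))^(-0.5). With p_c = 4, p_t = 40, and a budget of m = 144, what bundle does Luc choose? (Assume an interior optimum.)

c* = 6, t* = 3

For CES with ρ = -2, MRS = (4/5)·(t/c)^3.
Tangency: set MRS = p_c/p_t = 4/40 = 0.1.
So (t/c)^3 = 0.125; taking the cube root, t/c = 0.5, i.e. t = 0.5·c.
Substitute into the budget 4·c + 40·t = 144: 24·c = 144, so c* = 6 and t* = 0.5·6 = 3.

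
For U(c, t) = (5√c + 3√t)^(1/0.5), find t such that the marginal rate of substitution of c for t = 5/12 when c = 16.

For CES with ρ = 0.5, MRS = (5/3)·√(t/c).
Setting (5/3)·√(t/16) = 5/12 gives √(t/16) = 0.25, so t/16 = 1/16 and t = 1.

t = 1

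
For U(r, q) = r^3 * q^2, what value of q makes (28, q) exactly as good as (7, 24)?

U(7, 24) = 197568.
Set U(28, q) = 197568 and solve.
With r = 28: 28^3 = 21952, so q^2 = 197568/21952 = 9; taking the square root, q = 3.
Check: U(28, 3) = 197568.

q = 3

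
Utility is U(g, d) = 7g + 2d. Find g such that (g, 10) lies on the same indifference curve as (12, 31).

U(12, 31) = 146.
Set U(g, 10) = 146 and solve.
7g + 2·10 = 146 ⇒ 7g = 126 ⇒ g = 18.
Check: U(18, 10) = 146.

g = 18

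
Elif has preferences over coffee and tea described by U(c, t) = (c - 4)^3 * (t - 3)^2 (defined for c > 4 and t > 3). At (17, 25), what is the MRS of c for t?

MRS = 33/13

MU_c = 3·(c−4)^2·(t−3)^2, MU_t = 2·(c−4)^3·(t−3).
MRS = (3/2)·(t−3)/(c−4).
At (17, 25): MRS = 33/13.
So at (17, 25) the consumer would give up 33/13 units of t for one more unit of c.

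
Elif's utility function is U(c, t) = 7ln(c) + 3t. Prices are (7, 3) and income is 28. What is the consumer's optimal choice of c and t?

c* = 1, t* = 7

MU_c = 7/c, MU_t = 3.
MRS = 7/c ÷ 3.
Tangency: set MRS = p_c/p_t = 7/3.
MRS depends only on c: (7/3)/c = 7/3 ⇒ c* = (7/3)/(7/3) = 1.
From the budget, 3·t = 28 − 7·1 = 21, so t* = 7.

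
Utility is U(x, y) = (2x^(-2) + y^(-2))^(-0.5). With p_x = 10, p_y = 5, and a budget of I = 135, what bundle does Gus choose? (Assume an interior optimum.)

x* = 9, y* = 9

For CES with ρ = -2, MRS = (2/1)·(y/x)^3.
Tangency: set MRS = p_x/p_y = 10/5 = 2.
So (y/x)^3 = 1; taking the cube root, y/x = 1, i.e. y = x.
Substitute into the budget 10·x + 5·y = 135: 15·x = 135, so x* = 9 and y* = 9.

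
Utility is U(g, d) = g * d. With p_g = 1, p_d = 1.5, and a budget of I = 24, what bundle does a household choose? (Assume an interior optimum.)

MU_g = d and MU_d = g.
MRS = MU_g/MU_d = d/g.
Tangency: set MRS = p_g/p_d = 1/1.5 = 2/3.
So d/g = 2/3, i.e. d = (2/3)·g.
Substitute into the budget 1·g + 1.5·d = 24: 2·g = 24, so g* = 12.
Then d* = (2/3)·12 = 8.

g* = 12, d* = 8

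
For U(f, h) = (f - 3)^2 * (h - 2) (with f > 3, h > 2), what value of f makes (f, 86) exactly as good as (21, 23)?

U(21, 23) = 6804.
Set U(f, 86) = 6804 and solve.
With h = 86: (86 − 2) = 84, so (f − 3)^2 = 6804/84 = 81.
Taking the square root (with f > 3): f − 3 = 9, so f = 12.
Check: U(12, 86) = 6804.

f = 12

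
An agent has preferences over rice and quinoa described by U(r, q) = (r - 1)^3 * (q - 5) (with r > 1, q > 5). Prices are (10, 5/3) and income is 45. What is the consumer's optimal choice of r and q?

MU_r = 3·(r−1)^2·(q−5), MU_q = (r−1)^3.
MRS = (3/1)·(q−5)/(r−1).
Tangency: set MRS = p_r/p_q = 10/(5/3) = 6.
So (3/1)·(q − 5)/(r − 1) = 6, i.e. (q − 5) = 2·(r − 1).
Rewrite the budget in excess-of-subsistence terms: 10·(r − 1) + (5/3)·(q − 5) = 45 − 10·1 − (5/3)·5 = 80/3.
Substituting, (40/3)·(r − 1) = 80/3, so r − 1 = 2 and r* = 3.
Then q − 5 = 2·2 = 4, so q* = 9.

r* = 3, q* = 9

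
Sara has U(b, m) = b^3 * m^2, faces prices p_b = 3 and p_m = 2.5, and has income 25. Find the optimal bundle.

b* = 5, m* = 4

MU_b = 3·b^2·m^2 and MU_m = 2·b^3·m.
MRS = MU_b/MU_m = (3/2)·m/b.
Tangency: set MRS = p_b/p_m = 3/2.5 = 1.2.
So (3/2)·m/b = 1.2, i.e. m = 0.8·b.
Substitute into the budget 3·b + 2.5·m = 25: 5·b = 25, so b* = 5.
Then m* = 0.8·5 = 4.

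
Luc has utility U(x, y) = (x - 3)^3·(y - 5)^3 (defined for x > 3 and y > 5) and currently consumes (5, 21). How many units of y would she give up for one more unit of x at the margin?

MRS = 8

MU_x = 3·(x−3)^2·(y−5)^3, MU_y = 3·(x−3)^3·(y−5)^2.
MRS = (y−5)/(x−3).
At (5, 21): MRS = 8.
That is, one extra unit of x is worth 8 units of y at the margin.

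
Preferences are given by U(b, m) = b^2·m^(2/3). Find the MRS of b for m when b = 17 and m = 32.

MU_b = 2·b·m^(2/3) and MU_m = 2/3·b^2·m^(-1/3).
MRS = MU_b/MU_m = (3)·m/b.
At (17, 32): MRS = 96/17.
So at (17, 32) the consumer would give up 96/17 units of m for one more unit of b.

MRS = 96/17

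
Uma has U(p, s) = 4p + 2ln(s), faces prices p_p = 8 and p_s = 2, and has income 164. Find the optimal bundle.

p* = 20, s* = 2

MU_p = 4, MU_s = 2/s.
MRS = 4 ÷ (2/s).
Tangency: set MRS = p_p/p_s = 8/2 = 4.
MRS depends only on s: 2·s = 4 ⇒ s* = 4/2 = 2.
From the budget, 8·p = 164 − 2·2 = 160, so p* = 20.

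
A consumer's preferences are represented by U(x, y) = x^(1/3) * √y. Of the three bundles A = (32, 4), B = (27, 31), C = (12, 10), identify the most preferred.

Evaluate utility at each bundle:
U(A) = 6.350.
U(B) = 16.703.
U(C) = 7.240.
Highest utility is B, so B ≻ C ≻ A.

Bundle B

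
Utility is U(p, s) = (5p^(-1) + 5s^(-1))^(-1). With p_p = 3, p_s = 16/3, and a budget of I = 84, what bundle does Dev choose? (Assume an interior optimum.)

p* = 12, s* = 9

For CES with ρ = -1, MRS = (s/p)^2.
Tangency: set MRS = p_p/p_s = 3/(16/3) = 9/16.
So (s/p)^2 = 9/16; taking the square root, s/p = 0.75, i.e. s = 0.75·p.
Substitute into the budget 3·p + (16/3)·s = 84: 7·p = 84, so p* = 12 and s* = 0.75·12 = 9.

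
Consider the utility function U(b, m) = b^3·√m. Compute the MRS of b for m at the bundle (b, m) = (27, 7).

MU_b = 3·b^2·√m and MU_m = 0.5·b^3·m^(-0.5).
MRS = MU_b/MU_m = (6)·m/b.
At (27, 7): MRS = 14/9.
So at (27, 7) the consumer would give up 14/9 units of m for one more unit of b.

MRS = 14/9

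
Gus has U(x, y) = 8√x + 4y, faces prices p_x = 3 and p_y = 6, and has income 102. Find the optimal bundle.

x* = 4, y* = 15

MU_x = 8/(2√x), MU_y = 4.
MRS = 8/(2√x) ÷ 4.
Tangency: set MRS = p_x/p_y = 3/6 = 0.5.
MRS depends only on x: 1/√x = 0.5 ⇒ √x = 1/0.5 = 2 ⇒ x* = 4.
From the budget, 6·y = 102 − 3·4 = 90, so y* = 15.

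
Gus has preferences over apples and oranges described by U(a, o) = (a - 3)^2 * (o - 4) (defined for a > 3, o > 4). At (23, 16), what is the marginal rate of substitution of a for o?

MU_a = 2·(a−3)·(o−4), MU_o = (a−3)^2.
MRS = (2/1)·(o−4)/(a−3).
At (23, 16): MRS = 1.2.
So at (23, 16) the consumer would give up 1.2 units of o for one more unit of a.

MRS = 1.2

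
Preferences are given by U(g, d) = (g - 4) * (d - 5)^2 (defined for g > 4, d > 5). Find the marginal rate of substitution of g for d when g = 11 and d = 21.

MU_g = (d−5)^2, MU_d = 2·(g−4)·(d−5).
MRS = (1/2)·(d−5)/(g−4).
At (11, 21): MRS = 8/7.
So at (11, 21) the consumer would give up 8/7 units of d for one more unit of g.

MRS = 8/7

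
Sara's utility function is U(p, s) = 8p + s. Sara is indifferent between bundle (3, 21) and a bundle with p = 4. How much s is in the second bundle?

s = 13

U(3, 21) = 45.
Set U(4, s) = 45 and solve.
8·4 + s = 45 ⇒ s = 13 ⇒ s = 13.
Check: U(4, 13) = 45.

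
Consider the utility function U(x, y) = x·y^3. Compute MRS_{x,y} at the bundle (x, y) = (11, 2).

MRS = 2/33

MU_x = y^3 and MU_y = 3·x·y^2.
MRS = MU_x/MU_y = (1/3)·y/x.
At (11, 2): MRS = 2/33.
The indifference curve has slope −2/33 at this bundle.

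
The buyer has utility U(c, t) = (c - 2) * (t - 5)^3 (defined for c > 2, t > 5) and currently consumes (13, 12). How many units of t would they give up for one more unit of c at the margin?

MRS = 7/33

MU_c = (t−5)^3, MU_t = 3·(c−2)·(t−5)^2.
MRS = (1/3)·(t−5)/(c−2).
At (13, 12): MRS = 7/33.
The indifference curve has slope −7/33 at this bundle.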